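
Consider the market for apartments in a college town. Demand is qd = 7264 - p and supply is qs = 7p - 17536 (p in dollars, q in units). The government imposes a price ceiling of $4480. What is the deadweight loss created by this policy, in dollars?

Equilibrium: 7264 - p = 7p - 17536, so 24800 = 8p and p* = 3100, q* = 4164.
Since 4480 is above p* = 3100, the ceiling does not bind and the free-market outcome prevails.
Since the control does not bind, no trades are prevented and deadweight loss is zero.

0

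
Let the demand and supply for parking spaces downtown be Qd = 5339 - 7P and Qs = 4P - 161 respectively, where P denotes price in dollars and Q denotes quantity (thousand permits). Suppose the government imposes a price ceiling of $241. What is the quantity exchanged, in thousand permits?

803

Setting quantity demanded equal to quantity supplied, 5339 - 7P = 4P - 161, gives P* = 500 and Q* = 1839.
Since 241 < 500, the ceiling is binding.
At P = 241: Qd = 5339 - 7·241 = 3652 and Qs = 4·241 - 161 = 803.
The quantity actually transacted is the short side, supply: 803.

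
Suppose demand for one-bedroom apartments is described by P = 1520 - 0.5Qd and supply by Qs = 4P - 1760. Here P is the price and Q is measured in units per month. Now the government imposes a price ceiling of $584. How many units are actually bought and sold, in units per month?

Rearranging demand gives Qd = 3040 - 2P. Equilibrium: 3040 - 2P = 4P - 1760, so 4800 = 6P and P* = 800, Q* = 1440.
The ceiling of 584 is below the equilibrium price 800, so it binds.
At P = 584: Qd = 3040 - 2·584 = 1872 and Qs = 4·584 - 1760 = 576.
The quantity actually transacted is the short side, supply: 576.

576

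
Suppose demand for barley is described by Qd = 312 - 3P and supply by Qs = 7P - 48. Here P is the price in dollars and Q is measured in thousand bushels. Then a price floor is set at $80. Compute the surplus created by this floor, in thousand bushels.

Without the control the market clears where 312 - 3P = 7P - 48, i.e. P* = 36 and Q* = 204.
The floor of 80 is above the equilibrium price 36, so it binds.
At P = 80: Qd = 312 - 3·80 = 72 and Qs = 7·80 - 48 = 512.
Surplus = Qs - Qd = 512 - 72 = 440.

440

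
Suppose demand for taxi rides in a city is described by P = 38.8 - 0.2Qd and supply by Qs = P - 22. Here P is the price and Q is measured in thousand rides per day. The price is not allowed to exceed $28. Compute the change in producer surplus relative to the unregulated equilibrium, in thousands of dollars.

-80

Rearranging demand gives Qd = 194 - 5P. Setting quantity demanded equal to quantity supplied, 194 - 5P = P - 22, gives P* = 36 and Q* = 14.
Because the ceiling (28) lies below the market-clearing price, it is binding.
At P = 28: Qd = 194 - 5·28 = 54 and Qs = 28 - 22 = 6.
Producer surplus without the control is ½ · (36 - 22) · 14 = 98.
With the ceiling, producers sell 6 units at 28, so PS = ½ · (28 - 22) · 6 = 18.
Change in producer surplus = 18 - 98 = -80.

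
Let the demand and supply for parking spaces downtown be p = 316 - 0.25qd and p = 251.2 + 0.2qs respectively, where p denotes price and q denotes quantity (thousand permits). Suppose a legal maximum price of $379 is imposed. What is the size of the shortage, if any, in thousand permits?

Rearranging demand gives qd = 1264 - 4p; rearranging supply gives qs = 5p - 1256. Without the control the market clears where 1264 - 4p = 5p - 1256, i.e. p* = 280 and q* = 144.
Since 379 is above p* = 280, the ceiling does not bind and the free-market outcome prevails.
Since the control does not bind, there is no shortage.

0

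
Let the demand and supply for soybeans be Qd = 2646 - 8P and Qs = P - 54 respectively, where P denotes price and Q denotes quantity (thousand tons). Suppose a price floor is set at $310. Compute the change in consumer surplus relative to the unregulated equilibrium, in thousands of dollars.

Equilibrium: 2646 - 8P = P - 54, so 2700 = 9P and P* = 300, Q* = 246.
Because the floor (310) lies above the market-clearing price, it is binding.
At P = 310: Qd = 2646 - 8·310 = 166 and Qs = 310 - 54 = 256.
Consumer surplus without the control is ½ · (330.75 - 300) · 246 = 3782.25.
With the floor, consumers buy 166 units at 310, so CS = ½ · (330.75 - 310) · 166 = 1722.25.
Change in consumer surplus = 1722.25 - 3782.25 = -2060.

-2060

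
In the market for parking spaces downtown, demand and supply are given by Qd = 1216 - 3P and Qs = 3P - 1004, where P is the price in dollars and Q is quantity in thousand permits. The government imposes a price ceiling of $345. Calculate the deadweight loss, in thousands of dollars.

1875

Setting quantity demanded equal to quantity supplied, 1216 - 3P = 3P - 1004, gives P* = 370 and Q* = 106.
The ceiling of 345 is below the equilibrium price 370, so it binds.
At P = 345: Qd = 1216 - 3·345 = 181 and Qs = 3·345 - 1004 = 31.
Quantity traded falls to 31. At Q = 31 the demand price is (1216 - 31)/3 = 395 and the supply price is (1004 + 31)/3 = 345.
Deadweight loss = ½ · (395 - 345) · (106 - 31) = ½ · 50 · 75 = 1875.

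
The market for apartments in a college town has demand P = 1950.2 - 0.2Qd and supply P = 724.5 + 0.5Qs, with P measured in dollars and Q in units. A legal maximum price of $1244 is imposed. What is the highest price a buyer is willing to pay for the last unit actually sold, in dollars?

Rearranging demand gives Qd = 9751 - 5P; rearranging supply gives Qs = 2P - 1449. Setting quantity demanded equal to quantity supplied, 9751 - 5P = 2P - 1449, gives P* = 1600 and Q* = 1751.
Because the ceiling (1244) lies below the market-clearing price, it is binding.
At P = 1244: Qd = 9751 - 5·1244 = 3531 and Qs = 2·1244 - 1449 = 1039.
Only 1039 units reach the market. On the demand curve, the marginal buyer's willingness to pay at Q = 1039 is (9751 - 1039)/5 = 1742.4.

1742.4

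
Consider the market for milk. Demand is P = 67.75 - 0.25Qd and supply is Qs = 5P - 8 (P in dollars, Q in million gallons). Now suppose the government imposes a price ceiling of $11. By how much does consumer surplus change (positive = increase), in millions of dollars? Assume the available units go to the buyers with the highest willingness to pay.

Rearranging demand gives Qd = 271 - 4P. In a free market, 271 - 4P = 5P - 8 gives the equilibrium P* = 31, Q* = 147.
Because the ceiling (11) lies below the market-clearing price, it is binding.
At P = 11: Qd = 271 - 4·11 = 227 and Qs = 5·11 - 8 = 47.
Consumer surplus without the control is ½ · (67.75 - 31) · 147 = 2701.125.
With the ceiling, 47 units are sold at 11 (assume they go to the highest-value buyers). The demand price at Q = 47 is 56, so CS = ½ · [(67.75 - 11) + (56 - 11)] · 47 = 2391.125.
Change in consumer surplus = 2391.125 - 2701.125 = -310.

-310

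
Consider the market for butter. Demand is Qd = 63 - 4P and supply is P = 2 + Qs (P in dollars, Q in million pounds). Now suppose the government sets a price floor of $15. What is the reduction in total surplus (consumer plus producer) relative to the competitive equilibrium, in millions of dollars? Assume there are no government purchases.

Rearranging supply gives Qs = P - 2. Setting quantity demanded equal to quantity supplied, 63 - 4P = P - 2, gives P* = 13 and Q* = 11.
The floor of 15 is above the equilibrium price 13, so it binds.
At P = 15: Qd = 63 - 4·15 = 3 and Qs = 15 - 2 = 13.
Quantity traded falls to 3. At Q = 3 the demand price is (63 - 3)/4 = 15 and the supply price is 2 + 3 = 5.
Deadweight loss = ½ · (15 - 5) · (11 - 3) = ½ · 10 · 8 = 40.

40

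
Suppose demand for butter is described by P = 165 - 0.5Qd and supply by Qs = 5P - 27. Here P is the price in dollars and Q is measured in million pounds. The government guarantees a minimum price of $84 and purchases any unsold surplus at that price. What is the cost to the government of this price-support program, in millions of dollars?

19404

Rearranging demand gives Qd = 330 - 2P. Setting quantity demanded equal to quantity supplied, 330 - 2P = 5P - 27, gives P* = 51 and Q* = 228.
The floor of 84 is above the equilibrium price 51, so it binds.
At P = 84: Qd = 330 - 2·84 = 162 and Qs = 5·84 - 27 = 393.
Surplus = Qs - Qd = 231.
Government expenditure = surplus × support price = 231 × 84 = 19404.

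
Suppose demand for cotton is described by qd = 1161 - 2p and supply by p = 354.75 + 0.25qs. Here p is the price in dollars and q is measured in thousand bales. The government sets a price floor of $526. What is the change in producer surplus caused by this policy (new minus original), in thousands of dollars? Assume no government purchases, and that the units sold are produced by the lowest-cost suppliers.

5856

Rearranging supply gives qs = 4p - 1419. In a free market, 1161 - 2p = 4p - 1419 gives the equilibrium p* = 430, q* = 301.
The floor of 526 is above the equilibrium price 430, so it binds.
At p = 526: qd = 1161 - 2·526 = 109 and qs = 4·526 - 1419 = 685.
Producer surplus without the control is ½ · (430 - 354.75) · 301 = 11325.125.
With the floor, 109 units are sold at 526. The supply price at q = 109 is 382, so PS = ½ · [(526 - 354.75) + (526 - 382)] · 109 = 17181.125.
Change in producer surplus = 17181.125 - 11325.125 = 5856.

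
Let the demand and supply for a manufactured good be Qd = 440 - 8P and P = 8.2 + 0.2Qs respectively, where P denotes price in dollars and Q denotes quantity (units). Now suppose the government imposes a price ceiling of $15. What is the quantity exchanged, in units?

Rearranging supply gives Qs = 5P - 41. In a free market, 440 - 8P = 5P - 41 gives the equilibrium P* = 37, Q* = 144.
Because the ceiling (15) lies below the market-clearing price, it is binding.
At P = 15: Qd = 440 - 8·15 = 320 and Qs = 5·15 - 41 = 34.
The quantity actually transacted is the short side, supply: 34.

34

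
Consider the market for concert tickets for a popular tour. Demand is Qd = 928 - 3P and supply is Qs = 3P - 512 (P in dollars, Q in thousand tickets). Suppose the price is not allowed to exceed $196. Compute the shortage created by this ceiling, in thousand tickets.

Equilibrium: 928 - 3P = 3P - 512, so 1440 = 6P and P* = 240, Q* = 208.
The ceiling of 196 is below the equilibrium price 240, so it binds.
At P = 196: Qd = 928 - 3·196 = 340 and Qs = 3·196 - 512 = 76.
Shortage = Qd - Qs = 340 - 76 = 264.

264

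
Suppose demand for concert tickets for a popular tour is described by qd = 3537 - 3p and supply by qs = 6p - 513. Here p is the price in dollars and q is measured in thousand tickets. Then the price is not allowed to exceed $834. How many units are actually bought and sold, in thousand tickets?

Without the control the market clears where 3537 - 3p = 6p - 513, i.e. p* = 450 and q* = 2187.
The ceiling of 834 is above the equilibrium price 450, so it is not binding; the market clears at p* = 450, q* = 2187.

2187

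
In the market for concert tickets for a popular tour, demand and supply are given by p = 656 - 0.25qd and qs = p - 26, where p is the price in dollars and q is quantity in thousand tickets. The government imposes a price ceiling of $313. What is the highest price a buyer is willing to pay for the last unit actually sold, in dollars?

Rearranging demand gives qd = 2624 - 4p. Setting quantity demanded equal to quantity supplied, 2624 - 4p = p - 26, gives p* = 530 and q* = 504.
Because the ceiling (313) lies below the market-clearing price, it is binding.
At p = 313: qd = 2624 - 4·313 = 1372 and qs = 313 - 26 = 287.
Only 287 units reach the market. On the demand curve, the marginal buyer's willingness to pay at q = 287 is (2624 - 287)/4 = 584.25.

584.25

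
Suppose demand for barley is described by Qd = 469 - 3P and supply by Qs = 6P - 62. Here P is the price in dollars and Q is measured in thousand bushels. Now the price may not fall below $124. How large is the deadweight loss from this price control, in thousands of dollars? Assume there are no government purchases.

In a free market, 469 - 3P = 6P - 62 gives the equilibrium P* = 59, Q* = 292.
Because the floor (124) lies above the market-clearing price, it is binding.
At P = 124: Qd = 469 - 3·124 = 97 and Qs = 6·124 - 62 = 682.
Quantity traded falls to 97. At Q = 97 the demand price is (469 - 97)/3 = 124 and the supply price is (62 + 97)/6 = 26.5.
Deadweight loss = ½ · (124 - 26.5) · (292 - 97) = ½ · 97.5 · 195 = 9506.25.

9506.25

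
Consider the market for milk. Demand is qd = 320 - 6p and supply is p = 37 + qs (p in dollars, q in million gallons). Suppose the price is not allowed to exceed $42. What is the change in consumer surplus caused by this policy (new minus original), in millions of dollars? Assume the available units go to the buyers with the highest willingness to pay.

38.25

Rearranging supply gives qs = p - 37. Equilibrium: 320 - 6p = p - 37, so 357 = 7p and p* = 51, q* = 14.
The ceiling of 42 is below the equilibrium price 51, so it binds.
At p = 42: qd = 320 - 6·42 = 68 and qs = 42 - 37 = 5.
Consumer surplus without the control is ½ · (160/3 - 51) · 14 = 49/3.
With the ceiling, 5 units are sold at 42 (assume they go to the highest-value buyers). The demand price at q = 5 is 52.5, so CS = ½ · [(160/3 - 42) + (52.5 - 42)] · 5 = 655/12.
Change in consumer surplus = 655/12 - 49/3 = 38.25.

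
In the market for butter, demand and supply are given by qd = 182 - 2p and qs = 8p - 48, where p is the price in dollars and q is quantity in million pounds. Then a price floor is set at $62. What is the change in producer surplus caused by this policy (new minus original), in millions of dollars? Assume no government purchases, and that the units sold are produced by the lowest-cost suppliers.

Equilibrium: 182 - 2p = 8p - 48, so 230 = 10p and p* = 23, q* = 136.
Since 62 > 23, the floor is binding.
At p = 62: qd = 182 - 2·62 = 58 and qs = 8·62 - 48 = 448.
Producer surplus without the control is ½ · (23 - 6) · 136 = 1156.
With the floor, 58 units are sold at 62. The supply price at q = 58 is 13.25, so PS = ½ · [(62 - 6) + (62 - 13.25)] · 58 = 3037.75.
Change in producer surplus = 3037.75 - 1156 = 1881.75.

1881.75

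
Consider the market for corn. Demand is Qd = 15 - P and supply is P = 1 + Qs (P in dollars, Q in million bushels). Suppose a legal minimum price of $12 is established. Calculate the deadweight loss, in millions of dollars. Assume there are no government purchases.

16

Rearranging supply gives Qs = P - 1. Setting quantity demanded equal to quantity supplied, 15 - P = P - 1, gives P* = 8 and Q* = 7.
Since 12 > 8, the floor is binding.
At P = 12: Qd = 15 - 12 = 3 and Qs = 12 - 1 = 11.
Quantity traded falls to 3. At Q = 3 the demand price is 15 - 3 = 12 and the supply price is 1 + 3 = 4.
Deadweight loss = ½ · (12 - 4) · (7 - 3) = ½ · 8 · 4 = 16.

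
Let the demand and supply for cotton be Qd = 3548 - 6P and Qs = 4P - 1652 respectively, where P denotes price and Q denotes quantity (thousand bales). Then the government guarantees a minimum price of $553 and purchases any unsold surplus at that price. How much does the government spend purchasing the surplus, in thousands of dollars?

182490

In a free market, 3548 - 6P = 4P - 1652 gives the equilibrium P* = 520, Q* = 428.
The floor of 553 is above the equilibrium price 520, so it binds.
At P = 553: Qd = 3548 - 6·553 = 230 and Qs = 4·553 - 1652 = 560.
Surplus = Qs - Qd = 330.
Government expenditure = surplus × support price = 330 × 553 = 182490.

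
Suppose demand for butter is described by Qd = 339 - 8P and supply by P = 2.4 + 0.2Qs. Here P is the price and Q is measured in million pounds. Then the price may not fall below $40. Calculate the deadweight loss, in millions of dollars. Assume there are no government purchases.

1757.6

Rearranging supply gives Qs = 5P - 12. Without the control the market clears where 339 - 8P = 5P - 12, i.e. P* = 27 and Q* = 123.
Because the floor (40) lies above the market-clearing price, it is binding.
At P = 40: Qd = 339 - 8·40 = 19 and Qs = 5·40 - 12 = 188.
Quantity traded falls to 19. At Q = 19 the demand price is (339 - 19)/8 = 40 and the supply price is (12 + 19)/5 = 6.2.
Deadweight loss = ½ · (40 - 6.2) · (123 - 19) = ½ · 33.8 · 104 = 1757.6.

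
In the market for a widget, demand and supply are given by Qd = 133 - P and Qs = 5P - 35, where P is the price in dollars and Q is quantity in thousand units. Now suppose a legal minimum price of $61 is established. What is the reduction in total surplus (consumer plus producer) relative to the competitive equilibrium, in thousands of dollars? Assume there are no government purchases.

In a free market, 133 - P = 5P - 35 gives the equilibrium P* = 28, Q* = 105.
Because the floor (61) lies above the market-clearing price, it is binding.
At P = 61: Qd = 133 - 61 = 72 and Qs = 5·61 - 35 = 270.
Quantity traded falls to 72. At Q = 72 the demand price is 133 - 72 = 61 and the supply price is (35 + 72)/5 = 21.4.
Deadweight loss = ½ · (61 - 21.4) · (105 - 72) = ½ · 39.6 · 33 = 653.4.

653.4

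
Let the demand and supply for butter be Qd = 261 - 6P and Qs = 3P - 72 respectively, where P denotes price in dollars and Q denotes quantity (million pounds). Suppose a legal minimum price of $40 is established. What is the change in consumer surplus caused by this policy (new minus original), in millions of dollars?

-90

In a free market, 261 - 6P = 3P - 72 gives the equilibrium P* = 37, Q* = 39.
Since 40 > 37, the floor is binding.
At P = 40: Qd = 261 - 6·40 = 21 and Qs = 3·40 - 72 = 48.
Consumer surplus without the control is ½ · (43.5 - 37) · 39 = 126.75.
With the floor, consumers buy 21 units at 40, so CS = ½ · (43.5 - 40) · 21 = 36.75.
Change in consumer surplus = 36.75 - 126.75 = -90.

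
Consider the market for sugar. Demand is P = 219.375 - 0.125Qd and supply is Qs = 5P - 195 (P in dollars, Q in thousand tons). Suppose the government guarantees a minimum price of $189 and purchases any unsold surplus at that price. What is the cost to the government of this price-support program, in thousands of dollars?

95823

Rearranging demand gives Qd = 1755 - 8P. Equilibrium: 1755 - 8P = 5P - 195, so 1950 = 13P and P* = 150, Q* = 555.
Since 189 > 150, the floor is binding.
At P = 189: Qd = 1755 - 8·189 = 243 and Qs = 5·189 - 195 = 750.
Surplus = Qs - Qd = 507.
Government expenditure = surplus × support price = 507 × 189 = 95823.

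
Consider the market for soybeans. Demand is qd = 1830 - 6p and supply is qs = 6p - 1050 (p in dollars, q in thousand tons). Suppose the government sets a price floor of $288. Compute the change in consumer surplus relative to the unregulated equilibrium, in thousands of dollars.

-11808

Setting quantity demanded equal to quantity supplied, 1830 - 6p = 6p - 1050, gives p* = 240 and q* = 390.
Since 288 > 240, the floor is binding.
At p = 288: qd = 1830 - 6·288 = 102 and qs = 6·288 - 1050 = 678.
Consumer surplus without the control is ½ · (305 - 240) · 390 = 12675.
With the floor, consumers buy 102 units at 288, so CS = ½ · (305 - 288) · 102 = 867.
Change in consumer surplus = 867 - 12675 = -11808.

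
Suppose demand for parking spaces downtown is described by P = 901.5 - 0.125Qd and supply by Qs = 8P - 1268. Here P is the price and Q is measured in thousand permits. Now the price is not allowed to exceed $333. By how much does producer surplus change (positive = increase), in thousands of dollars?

-430248

Rearranging demand gives Qd = 7212 - 8P. Without the control the market clears where 7212 - 8P = 8P - 1268, i.e. P* = 530 and Q* = 2972.
Since 333 < 530, the ceiling is binding.
At P = 333: Qd = 7212 - 8·333 = 4548 and Qs = 8·333 - 1268 = 1396.
Producer surplus without the control is ½ · (530 - 158.5) · 2972 = 552049.
With the ceiling, producers sell 1396 units at 333, so PS = ½ · (333 - 158.5) · 1396 = 121801.
Change in producer surplus = 121801 - 552049 = -430248.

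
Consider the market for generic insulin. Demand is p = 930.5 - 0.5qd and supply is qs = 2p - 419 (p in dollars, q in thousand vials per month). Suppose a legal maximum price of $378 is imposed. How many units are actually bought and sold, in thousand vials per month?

337

Rearranging demand gives qd = 1861 - 2p. Without the control the market clears where 1861 - 2p = 2p - 419, i.e. p* = 570 and q* = 721.
Since 378 < 570, the ceiling is binding.
At p = 378: qd = 1861 - 2·378 = 1105 and qs = 2·378 - 419 = 337.
The quantity actually transacted is the short side, supply: 337.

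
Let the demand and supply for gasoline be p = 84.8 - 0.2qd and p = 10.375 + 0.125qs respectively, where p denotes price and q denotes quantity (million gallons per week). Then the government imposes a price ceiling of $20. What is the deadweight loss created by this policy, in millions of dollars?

Rearranging demand gives qd = 424 - 5p; rearranging supply gives qs = 8p - 83. In a free market, 424 - 5p = 8p - 83 gives the equilibrium p* = 39, q* = 229.
Because the ceiling (20) lies below the market-clearing price, it is binding.
At p = 20: qd = 424 - 5·20 = 324 and qs = 8·20 - 83 = 77.
Quantity traded falls to 77. At q = 77 the demand price is (424 - 77)/5 = 69.4 and the supply price is (83 + 77)/8 = 20.
Deadweight loss = ½ · (69.4 - 20) · (229 - 77) = ½ · 49.4 · 152 = 3754.4.

3754.4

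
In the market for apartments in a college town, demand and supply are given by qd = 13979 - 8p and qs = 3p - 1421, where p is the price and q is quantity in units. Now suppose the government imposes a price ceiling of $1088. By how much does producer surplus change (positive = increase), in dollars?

-721032

In a free market, 13979 - 8p = 3p - 1421 gives the equilibrium p* = 1400, q* = 2779.
Because the ceiling (1088) lies below the market-clearing price, it is binding.
At p = 1088: qd = 13979 - 8·1088 = 5275 and qs = 3·1088 - 1421 = 1843.
Producer surplus without the control is ½ · (1400 - 1421/3) · 2779 = 7722841/6.
With the ceiling, producers sell 1843 units at 1088, so PS = ½ · (1088 - 1421/3) · 1843 = 3396649/6.
Change in producer surplus = 3396649/6 - 7722841/6 = -721032.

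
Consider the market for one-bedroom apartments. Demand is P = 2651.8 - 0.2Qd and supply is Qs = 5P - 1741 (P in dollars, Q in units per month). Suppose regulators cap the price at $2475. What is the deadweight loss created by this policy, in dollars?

Rearranging demand gives Qd = 13259 - 5P. Setting quantity demanded equal to quantity supplied, 13259 - 5P = 5P - 1741, gives P* = 1500 and Q* = 5759.
Since 2475 is above P* = 1500, the ceiling does not bind and the free-market outcome prevails.
Since the control does not bind, no trades are prevented and deadweight loss is zero.

0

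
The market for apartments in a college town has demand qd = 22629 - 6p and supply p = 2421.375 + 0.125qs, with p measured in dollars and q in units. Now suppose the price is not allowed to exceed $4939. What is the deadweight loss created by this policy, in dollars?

Rearranging supply gives qs = 8p - 19371. Equilibrium: 22629 - 6p = 8p - 19371, so 42000 = 14p and p* = 3000, q* = 4629.
The ceiling of 4939 is above the equilibrium price 3000, so it is not binding; the market clears at p* = 3000, q* = 4629.
Since the control does not bind, no trades are prevented and deadweight loss is zero.

0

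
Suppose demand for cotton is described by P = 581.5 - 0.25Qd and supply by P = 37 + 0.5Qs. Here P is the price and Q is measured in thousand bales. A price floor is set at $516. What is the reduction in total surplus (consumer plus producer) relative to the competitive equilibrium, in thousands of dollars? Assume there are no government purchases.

Rearranging demand gives Qd = 2326 - 4P; rearranging supply gives Qs = 2P - 74. Without the control the market clears where 2326 - 4P = 2P - 74, i.e. P* = 400 and Q* = 726.
Since 516 > 400, the floor is binding.
At P = 516: Qd = 2326 - 4·516 = 262 and Qs = 2·516 - 74 = 958.
Quantity traded falls to 262. At Q = 262 the demand price is (2326 - 262)/4 = 516 and the supply price is (74 + 262)/2 = 168.
Deadweight loss = ½ · (516 - 168) · (726 - 262) = ½ · 348 · 464 = 80736.

80736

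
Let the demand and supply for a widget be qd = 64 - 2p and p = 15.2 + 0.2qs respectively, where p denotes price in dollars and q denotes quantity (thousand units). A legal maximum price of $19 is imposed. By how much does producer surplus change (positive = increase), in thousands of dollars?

Rearranging supply gives qs = 5p - 76. In a free market, 64 - 2p = 5p - 76 gives the equilibrium p* = 20, q* = 24.
Since 19 < 20, the ceiling is binding.
At p = 19: qd = 64 - 2·19 = 26 and qs = 5·19 - 76 = 19.
Producer surplus without the control is ½ · (20 - 15.2) · 24 = 57.6.
With the ceiling, producers sell 19 units at 19, so PS = ½ · (19 - 15.2) · 19 = 36.1.
Change in producer surplus = 36.1 - 57.6 = -21.5.

-21.5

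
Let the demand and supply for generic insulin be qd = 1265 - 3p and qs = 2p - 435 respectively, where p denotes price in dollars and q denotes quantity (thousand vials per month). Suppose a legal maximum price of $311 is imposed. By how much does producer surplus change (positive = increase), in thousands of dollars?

Equilibrium: 1265 - 3p = 2p - 435, so 1700 = 5p and p* = 340, q* = 245.
The ceiling of 311 is below the equilibrium price 340, so it binds.
At p = 311: qd = 1265 - 3·311 = 332 and qs = 2·311 - 435 = 187.
Producer surplus without the control is ½ · (340 - 217.5) · 245 = 15006.25.
With the ceiling, producers sell 187 units at 311, so PS = ½ · (311 - 217.5) · 187 = 8742.25.
Change in producer surplus = 8742.25 - 15006.25 = -6264.

-6264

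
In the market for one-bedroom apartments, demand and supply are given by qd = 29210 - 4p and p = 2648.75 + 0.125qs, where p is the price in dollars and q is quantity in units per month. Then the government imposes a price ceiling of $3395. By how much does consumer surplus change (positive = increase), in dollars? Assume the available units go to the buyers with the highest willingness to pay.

-378350

Rearranging supply gives qs = 8p - 21190. Without the control the market clears where 29210 - 4p = 8p - 21190, i.e. p* = 4200 and q* = 12410.
Since 3395 < 4200, the ceiling is binding.
At p = 3395: qd = 29210 - 4·3395 = 15630 and qs = 8·3395 - 21190 = 5970.
Consumer surplus without the control is ½ · (7302.5 - 4200) · 12410 = 19251012.5.
With the ceiling, 5970 units are sold at 3395 (assume they go to the highest-value buyers). The demand price at q = 5970 is 5810, so CS = ½ · [(7302.5 - 3395) + (5810 - 3395)] · 5970 = 18872662.5.
Change in consumer surplus = 18872662.5 - 19251012.5 = -378350.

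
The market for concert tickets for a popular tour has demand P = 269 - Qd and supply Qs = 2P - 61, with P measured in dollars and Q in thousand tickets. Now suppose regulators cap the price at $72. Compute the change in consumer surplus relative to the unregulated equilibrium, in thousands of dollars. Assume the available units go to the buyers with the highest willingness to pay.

Rearranging demand gives Qd = 269 - P. Without the control the market clears where 269 - P = 2P - 61, i.e. P* = 110 and Q* = 159.
The ceiling of 72 is below the equilibrium price 110, so it binds.
At P = 72: Qd = 269 - 72 = 197 and Qs = 2·72 - 61 = 83.
Consumer surplus without the control is ½ · (269 - 110) · 159 = 12640.5.
With the ceiling, 83 units are sold at 72 (assume they go to the highest-value buyers). The demand price at Q = 83 is 186, so CS = ½ · [(269 - 72) + (186 - 72)] · 83 = 12906.5.
Change in consumer surplus = 12906.5 - 12640.5 = 266.

266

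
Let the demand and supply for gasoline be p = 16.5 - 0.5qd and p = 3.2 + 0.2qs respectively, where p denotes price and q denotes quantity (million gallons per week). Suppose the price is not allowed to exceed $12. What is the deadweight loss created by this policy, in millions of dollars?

Rearranging demand gives qd = 33 - 2p; rearranging supply gives qs = 5p - 16. Setting quantity demanded equal to quantity supplied, 33 - 2p = 5p - 16, gives p* = 7 and q* = 19.
The ceiling of 12 is above the equilibrium price 7, so it is not binding; the market clears at p* = 7, q* = 19.
Since the control does not bind, no trades are prevented and deadweight loss is zero.

0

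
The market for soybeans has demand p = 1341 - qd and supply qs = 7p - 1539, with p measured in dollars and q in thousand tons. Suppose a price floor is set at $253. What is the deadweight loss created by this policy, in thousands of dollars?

0

Rearranging demand gives qd = 1341 - p. In a free market, 1341 - p = 7p - 1539 gives the equilibrium p* = 360, q* = 981.
Since 253 is below p* = 360, the floor does not bind and the free-market outcome prevails.
Since the control does not bind, no trades are prevented and deadweight loss is zero.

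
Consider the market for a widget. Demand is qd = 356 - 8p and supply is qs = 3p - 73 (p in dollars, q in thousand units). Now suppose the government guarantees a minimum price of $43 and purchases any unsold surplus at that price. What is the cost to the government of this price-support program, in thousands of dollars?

Equilibrium: 356 - 8p = 3p - 73, so 429 = 11p and p* = 39, q* = 44.
Since 43 > 39, the floor is binding.
At p = 43: qd = 356 - 8·43 = 12 and qs = 3·43 - 73 = 56.
Surplus = qs - qd = 44.
Government expenditure = surplus × support price = 44 × 43 = 1892.

1892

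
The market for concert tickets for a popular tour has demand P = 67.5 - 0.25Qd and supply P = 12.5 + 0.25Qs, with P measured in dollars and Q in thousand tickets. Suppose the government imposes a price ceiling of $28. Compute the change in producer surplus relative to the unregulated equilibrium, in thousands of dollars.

-1032

Rearranging demand gives Qd = 270 - 4P; rearranging supply gives Qs = 4P - 50. Without the control the market clears where 270 - 4P = 4P - 50, i.e. P* = 40 and Q* = 110.
Since 28 < 40, the ceiling is binding.
At P = 28: Qd = 270 - 4·28 = 158 and Qs = 4·28 - 50 = 62.
Producer surplus without the control is ½ · (40 - 12.5) · 110 = 1512.5.
With the ceiling, producers sell 62 units at 28, so PS = ½ · (28 - 12.5) · 62 = 480.5.
Change in producer surplus = 480.5 - 1512.5 = -1032.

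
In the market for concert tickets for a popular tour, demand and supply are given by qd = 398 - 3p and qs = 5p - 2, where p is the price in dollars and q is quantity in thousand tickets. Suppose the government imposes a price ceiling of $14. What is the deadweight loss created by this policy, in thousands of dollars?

8640

In a free market, 398 - 3p = 5p - 2 gives the equilibrium p* = 50, q* = 248.
The ceiling of 14 is below the equilibrium price 50, so it binds.
At p = 14: qd = 398 - 3·14 = 356 and qs = 5·14 - 2 = 68.
Quantity traded falls to 68. At q = 68 the demand price is (398 - 68)/3 = 110 and the supply price is (2 + 68)/5 = 14.
Deadweight loss = ½ · (110 - 14) · (248 - 68) = ½ · 96 · 180 = 8640.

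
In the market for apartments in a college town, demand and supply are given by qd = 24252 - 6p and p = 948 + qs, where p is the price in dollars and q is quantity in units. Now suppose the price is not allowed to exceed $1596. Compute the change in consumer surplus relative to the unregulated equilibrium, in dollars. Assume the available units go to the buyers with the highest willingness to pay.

Rearranging supply gives qs = p - 948. Setting quantity demanded equal to quantity supplied, 24252 - 6p = p - 948, gives p* = 3600 and q* = 2652.
The ceiling of 1596 is below the equilibrium price 3600, so it binds.
At p = 1596: qd = 24252 - 6·1596 = 14676 and qs = 1596 - 948 = 648.
Consumer surplus without the control is ½ · (4042 - 3600) · 2652 = 586092.
With the ceiling, 648 units are sold at 1596 (assume they go to the highest-value buyers). The demand price at q = 648 is 3934, so CS = ½ · [(4042 - 1596) + (3934 - 1596)] · 648 = 1550016.
Change in consumer surplus = 1550016 - 586092 = 963924.

963924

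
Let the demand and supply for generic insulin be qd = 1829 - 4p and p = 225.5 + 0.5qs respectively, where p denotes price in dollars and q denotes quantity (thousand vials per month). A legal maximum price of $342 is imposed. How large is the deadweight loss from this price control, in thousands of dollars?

2166

Rearranging supply gives qs = 2p - 451. Setting quantity demanded equal to quantity supplied, 1829 - 4p = 2p - 451, gives p* = 380 and q* = 309.
Because the ceiling (342) lies below the market-clearing price, it is binding.
At p = 342: qd = 1829 - 4·342 = 461 and qs = 2·342 - 451 = 233.
Quantity traded falls to 233. At q = 233 the demand price is (1829 - 233)/4 = 399 and the supply price is (451 + 233)/2 = 342.
Deadweight loss = ½ · (399 - 342) · (309 - 233) = ½ · 57 · 76 = 2166.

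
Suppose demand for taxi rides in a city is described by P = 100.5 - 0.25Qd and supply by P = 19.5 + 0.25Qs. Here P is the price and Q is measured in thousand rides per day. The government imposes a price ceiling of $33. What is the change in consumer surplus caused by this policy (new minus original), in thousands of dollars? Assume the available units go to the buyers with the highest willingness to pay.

0

Rearranging demand gives Qd = 402 - 4P; rearranging supply gives Qs = 4P - 78. In a free market, 402 - 4P = 4P - 78 gives the equilibrium P* = 60, Q* = 162.
Since 33 < 60, the ceiling is binding.
At P = 33: Qd = 402 - 4·33 = 270 and Qs = 4·33 - 78 = 54.
Consumer surplus without the control is ½ · (100.5 - 60) · 162 = 3280.5.
With the ceiling, 54 units are sold at 33 (assume they go to the highest-value buyers). The demand price at Q = 54 is 87, so CS = ½ · [(100.5 - 33) + (87 - 33)] · 54 = 3280.5.
Change in consumer surplus = 3280.5 - 3280.5 = 0.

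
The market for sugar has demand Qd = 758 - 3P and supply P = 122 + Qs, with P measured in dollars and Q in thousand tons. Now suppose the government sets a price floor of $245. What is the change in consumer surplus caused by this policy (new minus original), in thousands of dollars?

-1512.5

Rearranging supply gives Qs = P - 122. Equilibrium: 758 - 3P = P - 122, so 880 = 4P and P* = 220, Q* = 98.
Because the floor (245) lies above the market-clearing price, it is binding.
At P = 245: Qd = 758 - 3·245 = 23 and Qs = 245 - 122 = 123.
Consumer surplus without the control is ½ · (758/3 - 220) · 98 = 4802/3.
With the floor, consumers buy 23 units at 245, so CS = ½ · (758/3 - 245) · 23 = 529/6.
Change in consumer surplus = 529/6 - 4802/3 = -1512.5.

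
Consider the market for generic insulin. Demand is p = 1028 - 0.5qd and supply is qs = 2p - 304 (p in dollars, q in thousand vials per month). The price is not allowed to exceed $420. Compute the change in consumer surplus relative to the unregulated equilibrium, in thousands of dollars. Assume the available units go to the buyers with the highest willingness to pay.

Rearranging demand gives qd = 2056 - 2p. Without the control the market clears where 2056 - 2p = 2p - 304, i.e. p* = 590 and q* = 876.
Because the ceiling (420) lies below the market-clearing price, it is binding.
At p = 420: qd = 2056 - 2·420 = 1216 and qs = 2·420 - 304 = 536.
Consumer surplus without the control is ½ · (1028 - 590) · 876 = 191844.
With the ceiling, 536 units are sold at 420 (assume they go to the highest-value buyers). The demand price at q = 536 is 760, so CS = ½ · [(1028 - 420) + (760 - 420)] · 536 = 254064.
Change in consumer surplus = 254064 - 191844 = 62220.

62220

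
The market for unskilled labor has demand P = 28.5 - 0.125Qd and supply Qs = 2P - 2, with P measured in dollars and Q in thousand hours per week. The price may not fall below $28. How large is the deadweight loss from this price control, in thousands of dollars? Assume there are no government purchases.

Rearranging demand gives Qd = 228 - 8P. Setting quantity demanded equal to quantity supplied, 228 - 8P = 2P - 2, gives P* = 23 and Q* = 44.
Because the floor (28) lies above the market-clearing price, it is binding.
At P = 28: Qd = 228 - 8·28 = 4 and Qs = 2·28 - 2 = 54.
Quantity traded falls to 4. At Q = 4 the demand price is (228 - 4)/8 = 28 and the supply price is (2 + 4)/2 = 3.
Deadweight loss = ½ · (28 - 3) · (44 - 4) = ½ · 25 · 40 = 500.

500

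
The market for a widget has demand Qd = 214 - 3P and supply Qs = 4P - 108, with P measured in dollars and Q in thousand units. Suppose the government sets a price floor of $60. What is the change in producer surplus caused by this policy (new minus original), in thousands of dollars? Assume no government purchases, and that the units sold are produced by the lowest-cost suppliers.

Without the control the market clears where 214 - 3P = 4P - 108, i.e. P* = 46 and Q* = 76.
Because the floor (60) lies above the market-clearing price, it is binding.
At P = 60: Qd = 214 - 3·60 = 34 and Qs = 4·60 - 108 = 132.
Producer surplus without the control is ½ · (46 - 27) · 76 = 722.
With the floor, 34 units are sold at 60. The supply price at Q = 34 is 35.5, so PS = ½ · [(60 - 27) + (60 - 35.5)] · 34 = 977.5.
Change in producer surplus = 977.5 - 722 = 255.5.

255.5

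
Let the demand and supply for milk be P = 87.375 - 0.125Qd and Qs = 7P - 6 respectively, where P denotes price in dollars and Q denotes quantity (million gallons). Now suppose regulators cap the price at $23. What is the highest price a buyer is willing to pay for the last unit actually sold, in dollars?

Rearranging demand gives Qd = 699 - 8P. Equilibrium: 699 - 8P = 7P - 6, so 705 = 15P and P* = 47, Q* = 323.
The ceiling of 23 is below the equilibrium price 47, so it binds.
At P = 23: Qd = 699 - 8·23 = 515 and Qs = 7·23 - 6 = 155.
Only 155 units reach the market. On the demand curve, the marginal buyer's willingness to pay at Q = 155 is (699 - 155)/8 = 68.

68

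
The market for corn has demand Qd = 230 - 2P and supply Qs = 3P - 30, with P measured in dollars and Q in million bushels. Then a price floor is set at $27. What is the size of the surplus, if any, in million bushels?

0

In a free market, 230 - 2P = 3P - 30 gives the equilibrium P* = 52, Q* = 126.
Since 27 is below P* = 52, the floor does not bind and the free-market outcome prevails.
Since the control does not bind, there is no surplus.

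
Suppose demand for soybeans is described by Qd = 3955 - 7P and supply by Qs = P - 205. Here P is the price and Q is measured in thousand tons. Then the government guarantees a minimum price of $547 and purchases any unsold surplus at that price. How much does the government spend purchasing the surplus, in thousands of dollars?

118152

Without the control the market clears where 3955 - 7P = P - 205, i.e. P* = 520 and Q* = 315.
The floor of 547 is above the equilibrium price 520, so it binds.
At P = 547: Qd = 3955 - 7·547 = 126 and Qs = 547 - 205 = 342.
Surplus = Qs - Qd = 216.
Government expenditure = surplus × support price = 216 × 547 = 118152.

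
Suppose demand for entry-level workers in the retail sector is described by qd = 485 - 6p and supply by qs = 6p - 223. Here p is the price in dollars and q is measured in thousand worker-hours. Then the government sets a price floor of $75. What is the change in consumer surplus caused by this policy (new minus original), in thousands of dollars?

In a free market, 485 - 6p = 6p - 223 gives the equilibrium p* = 59, q* = 131.
Since 75 > 59, the floor is binding.
At p = 75: qd = 485 - 6·75 = 35 and qs = 6·75 - 223 = 227.
Consumer surplus without the control is ½ · (485/6 - 59) · 131 = 17161/12.
With the floor, consumers buy 35 units at 75, so CS = ½ · (485/6 - 75) · 35 = 1225/12.
Change in consumer surplus = 1225/12 - 17161/12 = -1328.

-1328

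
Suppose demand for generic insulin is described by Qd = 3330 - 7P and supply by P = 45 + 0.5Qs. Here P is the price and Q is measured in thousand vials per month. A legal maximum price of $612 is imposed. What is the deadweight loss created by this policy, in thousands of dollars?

0

Rearranging supply gives Qs = 2P - 90. Setting quantity demanded equal to quantity supplied, 3330 - 7P = 2P - 90, gives P* = 380 and Q* = 670.
Since 612 is above P* = 380, the ceiling does not bind and the free-market outcome prevails.
Since the control does not bind, no trades are prevented and deadweight loss is zero.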